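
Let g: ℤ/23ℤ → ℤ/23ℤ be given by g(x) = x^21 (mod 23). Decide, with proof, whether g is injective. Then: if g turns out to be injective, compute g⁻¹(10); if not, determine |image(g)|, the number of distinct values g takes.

Since 23 is prime, the nonzero elements of ℤ/23ℤ form a cyclic group of order 22.
As gcd(21, 22) = 1, raising to the 21st power is a bijection on this group: if x_1^21 ≡ x_2^21 then (x_1x_2^{−1})^21 = 1, and the only element of order dividing gcd(21, 22) = 1 is 1, so x_1 = x_2.
With g(0) = 0 this makes g injective on all of ℤ/23ℤ, hence bijective (finite equal-size domain and codomain). In particular g is injective.
Since g is injective, we find the preimage of 10. The inverse of x ↦ x^21 on (ℤ/23ℤ)^× is x ↦ x^21, because 21·21 = 441 = 20·22 + 1 ≡ 1 (mod 22) and x^{22} = 1 for x ≠ 0 (Fermat). So g⁻¹(10) = 10^21 mod 23.
Repeated squaring mod 23: 10^1 ≡ 10, 10^2 ≡ 10² = 100 ≡ 8, 10^4 ≡ 8² = 64 ≡ 18, 10^8 ≡ 18² = 324 ≡ 2, 10^16 ≡ 2² = 4. Since 21 = 16 + 4 + 1, 10^21 ≡ 4·18·10: 4·18 = 72 ≡ 3, then 3·10 = 30 ≡ 7. So 10^21 ≡ 7 (mod 23).
Hence g⁻¹(10) = 7.

7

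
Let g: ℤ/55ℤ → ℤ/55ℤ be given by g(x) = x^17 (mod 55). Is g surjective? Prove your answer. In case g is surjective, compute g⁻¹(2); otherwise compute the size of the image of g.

52

Computing x^17 mod 55 for each x (by repeated squaring, reducing mod 55 at every step), the values g(0), g(1), …, g(54) are: 0, 1, 7, 53, 49, 25, 41, 17, 13, 4, 10, 11, 12, 18, 9, 5, 36, 52, 28, 24, 15, 21, 22, 23, 29, 20, 16, 47, 8, 39, 35, 26, 32, 33, 34, 40, 31, 27, 3, 19, 50, 46, 37, 43, 44, 45, 51, 42, 38, 14, 30, 6, 2, 48, 54.
Every element of ℤ/55ℤ appears exactly once in this list, so g is a bijection, and in particular surjective.
Since g is surjective, we read off the preimage of 2 from the same table: g(52) = 2, so g⁻¹(2) = 52.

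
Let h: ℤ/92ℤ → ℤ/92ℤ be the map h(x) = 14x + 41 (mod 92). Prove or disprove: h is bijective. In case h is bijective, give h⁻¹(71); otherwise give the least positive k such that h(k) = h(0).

46

We have gcd(14, 92) = 2 > 1. Taking u = 0 and v = 46: h(0) = 41 and h(46) = 14·46 + 41 = 685 ≡ 41 (mod 92).
So h(0) = h(46) while 0 ≠ 46, so h is not injective, hence not bijective.
Since h is not bijective, we find the least positive k with h(k) = h(0): this means 14k ≡ 0 (mod 92), i.e. 92 ∣ 14k. Since gcd(14, 92) = 2, dividing through by 2 this holds exactly when 46 ∣ 7k, and as gcd(7, 46) = 1, exactly when 46 ∣ k.
The smallest positive such k is 46.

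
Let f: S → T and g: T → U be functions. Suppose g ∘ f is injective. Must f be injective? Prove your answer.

Suppose f(a) = f(b). Applying g: (g ∘ f)(a) = (g ∘ f)(b). Since g ∘ f is injective, a = b. Hence f is injective.

injective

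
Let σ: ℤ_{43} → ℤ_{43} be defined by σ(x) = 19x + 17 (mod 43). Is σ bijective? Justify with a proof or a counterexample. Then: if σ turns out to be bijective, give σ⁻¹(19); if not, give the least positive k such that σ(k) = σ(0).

25

Recall that injectivity means: for all x_1, x_2 in the domain, σ(x_1) = σ(x_2) implies x_1 = x_2.
If σ(x_1) = σ(x_2), then 19x_1 ≡ 19x_2 (mod 43). Because gcd(19, 43) = 1, we may cancel 19 to get x_1 ≡ x_2 (mod 43).
We now compute 19⁻¹ mod 43 explicitly. Euclid's algorithm: 43 = 2·19 + 5, 19 = 3·5 + 4, 5 = 1·4 + 1; back-substituting gives 1 = 34·19 − 15·43, so 19⁻¹ ≡ 34 (mod 43).
Then y ↦ 34(y − 17) is a two-sided inverse to σ, so every y ∈ ℤ_{43} has a preimage.
So σ is bijective.
Since σ is bijective, we compute σ⁻¹(19): solve 19x + 17 ≡ 19 (mod 43), i.e. 19x ≡ 2 (mod 43).
Multiplying by 19⁻¹ = 34 gives x ≡ 34·2 = 68 = 1·43 + 25 ≡ 25 (mod 43).
Check: σ(25) = 19·25 + 17 = 492 = 11·43 + 19 ≡ 19 (mod 43).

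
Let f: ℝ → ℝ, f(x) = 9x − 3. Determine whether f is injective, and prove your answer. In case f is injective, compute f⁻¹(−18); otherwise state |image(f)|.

By definition, f is injective when f(s) = f(t) forces s = t.
Suppose f(s) = f(t). Then 9s − 3 = 9t − 3, thus 9s = 9t, hence s = t.
So f is injective.
Since f is injective, we compute f⁻¹(−18) = (−18 + 3)/9 = −5/3.

-5/3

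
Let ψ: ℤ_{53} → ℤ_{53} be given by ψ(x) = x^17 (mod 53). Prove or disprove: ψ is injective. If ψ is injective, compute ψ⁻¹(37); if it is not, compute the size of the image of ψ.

Since 53 is prime, the nonzero elements of ℤ_{53} form a cyclic group of order 52.
As gcd(17, 52) = 1, raising to the 17th power is a bijection on this group: if a^17 ≡ b^17 then (ab^{−1})^17 = 1, and the only element of order dividing gcd(17, 52) = 1 is 1, so a = b.
With ψ(0) = 0 this makes ψ injective on all of ℤ_{53}, hence bijective (finite equal-size domain and codomain). In particular ψ is injective.
Since ψ is injective, we find the preimage of 37. The inverse of x ↦ x^17 on (ℤ_{53})^× is x ↦ x^49, because 17·49 = 833 = 16·52 + 1 ≡ 1 (mod 52) and x^{52} = 1 for x ≠ 0 (Fermat). So ψ⁻¹(37) = 37^49 mod 53.
Repeated squaring mod 53: 37^1 ≡ 37, 37^2 ≡ 37² = 1369 ≡ 44, 37^4 ≡ 44² = 1936 ≡ 28, 37^8 ≡ 28² = 784 ≡ 42, 37^16 ≡ 42² = 1764 ≡ 15, 37^32 ≡ 15² = 225 ≡ 13. Since 49 = 32 + 16 + 1, 37^49 ≡ 13·15·37: 13·15 = 195 ≡ 36, then 36·37 = 1332 ≡ 7. So 37^49 ≡ 7 (mod 53).
Hence ψ⁻¹(37) = 7.

7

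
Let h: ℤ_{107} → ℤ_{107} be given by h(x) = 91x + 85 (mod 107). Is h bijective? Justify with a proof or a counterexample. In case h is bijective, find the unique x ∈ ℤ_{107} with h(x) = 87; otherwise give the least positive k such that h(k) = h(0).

40

Recall: h is injective when h(a) = h(b) forces a = b.
Suppose h(a) = h(b) in ℤ_{107}. Then 91a + 85 ≡ 91b + 85 (mod 107), therefore 91(a − b) ≡ 0 (mod 107).
Since gcd(91, 107) = 1, 91 is invertible modulo 107, therefore a − b ≡ 0 (mod 107), i.e. a = b.
We now compute 91⁻¹ mod 107 explicitly. Euclid's algorithm: 107 = 1·91 + 16, 91 = 5·16 + 11, 16 = 1·11 + 5, 11 = 2·5 + 1; back-substituting gives 1 = 20·91 − 17·107, so 91⁻¹ ≡ 20 (mod 107).
For any y ∈ ℤ_{107}, x = 20(y − 85) mod 107 satisfies h(x) = 91·20(y − 85) + 85 ≡ y (since 91·20 ≡ 1 mod 107). So every y has a preimage.
Thus h is bijective.
Since h is bijective, we compute h⁻¹(87): solve 91x + 85 ≡ 87 (mod 107), i.e. 91x ≡ 2 (mod 107).
Multiplying by 91⁻¹ = 20 gives x ≡ 20·2 = 40 ≡ 40 (mod 107).
Check: h(40) = 91·40 + 85 = 3725 = 34·107 + 87 ≡ 87 (mod 107).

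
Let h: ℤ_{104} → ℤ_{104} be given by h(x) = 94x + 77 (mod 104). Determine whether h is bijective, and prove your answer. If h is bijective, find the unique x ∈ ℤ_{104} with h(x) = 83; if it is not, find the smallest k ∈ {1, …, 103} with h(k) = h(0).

52

We have gcd(94, 104) = 2 > 1. Taking x_1 = 0 and x_2 = 52: h(0) = 77 and h(52) = 94·52 + 77 = 4965 ≡ 77 (mod 104).
So h(0) = h(52) while 0 ≠ 52, therefore h is not injective, hence not bijective.
Since h is not bijective, we find the least positive k with h(k) = h(0): this means 94k ≡ 0 (mod 104), i.e. 104 ∣ 94k. Since gcd(94, 104) = 2, dividing through by 2 this holds exactly when 52 ∣ 47k, and as gcd(47, 52) = 1, exactly when 52 ∣ k.
The smallest positive such k is 52.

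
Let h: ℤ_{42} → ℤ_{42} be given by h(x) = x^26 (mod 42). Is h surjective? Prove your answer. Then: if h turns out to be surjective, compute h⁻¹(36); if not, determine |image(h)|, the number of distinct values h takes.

16

h(4): Repeated squaring mod 42: 4^1 ≡ 4, 4^2 ≡ 4² = 16, 4^4 ≡ 16² = 256 ≡ 4, 4^8 ≡ 4² = 16, 4^16 ≡ 16² = 256 ≡ 4. Since 26 = 16 + 8 + 2, 4^26 ≡ 4·16·16: 4·16 = 64 ≡ 22, then 22·16 = 352 ≡ 16. So 4^26 ≡ 16 (mod 42).
h(10): Repeated squaring mod 42: 10^1 ≡ 10, 10^2 ≡ 10² = 100 ≡ 16, 10^4 ≡ 16² = 256 ≡ 4, 10^8 ≡ 4² = 16, 10^16 ≡ 16² = 256 ≡ 4. Since 26 = 16 + 8 + 2, 10^26 ≡ 4·16·16: 4·16 = 64 ≡ 22, then 22·16 = 352 ≡ 16. So 10^26 ≡ 16 (mod 42).
So h(4) = h(10) = 16 while 4 ≠ 10, therefore h is not injective.
A non-injective map from the 42-element set ℤ_{42} to itself takes at most 41 distinct values, so it cannot be surjective. Hence h is not surjective.
Since h is not surjective, we determine |image(h)|. Computing x^26 mod 42 for each x (by repeated squaring, reducing mod 42 at every step), the values h(0), h(1), …, h(41) are: 0, 1, 4, 9, 16, 25, 36, 7, 22, 39, 16, 37, 18, 1, 28, 15, 4, 37, 30, 25, 22, 21, 22, 25, 30, 37, 4, 15, 28, 1, 18, 37, 16, 39, 22, 7, 36, 25, 16, 9, 4, 1.
The distinct values are {0, 1, 4, 7, 9, 15, 16, 18, 21, 22, 25, 28, 30, 36, 37, 39}; there are 16 of them.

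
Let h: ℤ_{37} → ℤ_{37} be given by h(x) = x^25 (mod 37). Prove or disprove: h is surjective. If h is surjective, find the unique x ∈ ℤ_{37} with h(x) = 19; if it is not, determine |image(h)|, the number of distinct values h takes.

Since 37 is prime, the nonzero elements of ℤ_{37} form a cyclic group of order 36.
As gcd(25, 36) = 1, raising to the 25th power is a bijection on this group: if s^25 ≡ t^25 then (st^{−1})^25 = 1, and the only element of order dividing gcd(25, 36) = 1 is 1, so s = t.
With h(0) = 0 this makes h injective on all of ℤ_{37}, hence bijective (finite equal-size domain and codomain). In particular h is surjective.
Since h is surjective, we find the preimage of 19. The inverse of x ↦ x^25 on (ℤ_{37})^× is x ↦ x^13, because 25·13 = 325 = 9·36 + 1 ≡ 1 (mod 36) and x^{36} = 1 for x ≠ 0 (Fermat). So h⁻¹(19) = 19^13 mod 37.
Repeated squaring mod 37: 19^1 ≡ 19, 19^2 ≡ 19² = 361 ≡ 28, 19^4 ≡ 28² = 784 ≡ 7, 19^8 ≡ 7² = 49 ≡ 12. Since 13 = 8 + 4 + 1, 19^13 ≡ 12·7·19: 12·7 = 84 ≡ 10, then 10·19 = 190 ≡ 5. So 19^13 ≡ 5 (mod 37).
Hence h⁻¹(19) = 5.

5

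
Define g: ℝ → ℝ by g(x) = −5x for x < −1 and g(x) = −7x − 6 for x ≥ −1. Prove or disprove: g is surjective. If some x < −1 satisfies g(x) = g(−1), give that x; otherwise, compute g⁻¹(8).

Both pieces are strictly decreasing (slopes −5 and −7), so each is injective on its own interval.
The left piece maps (−∞, −1) onto (5, ∞); the right piece maps [−1, ∞) onto (−∞, 1].
The union (5, ∞) ∪ (−∞, 1] omits the interval between 5 and 1; in particular 5 has no preimage. So g is not surjective.
Because the two images are disjoint, no x < −1 has g(x) = g(−1), so we compute g⁻¹(8): 8 lies in (5, ∞), so solve −5x = 8: x = (8 − 0)/(−5) = −8/5.

-8/5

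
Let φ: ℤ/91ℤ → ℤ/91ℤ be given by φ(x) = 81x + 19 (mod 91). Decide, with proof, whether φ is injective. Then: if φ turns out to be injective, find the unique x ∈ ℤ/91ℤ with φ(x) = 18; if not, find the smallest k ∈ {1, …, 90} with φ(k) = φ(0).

82

Suppose φ(x_1) = φ(x_2) in ℤ/91ℤ. Then 81x_1 + 19 ≡ 81x_2 + 19 (mod 91), thus 81(x_1 − x_2) ≡ 0 (mod 91).
Since gcd(81, 91) = 1, 81 is invertible modulo 91, hence x_1 − x_2 ≡ 0 (mod 91), i.e. x_1 = x_2.
So φ is injective.
We now compute 81⁻¹ mod 91 explicitly. Euclid's algorithm: 91 = 1·81 + 10, 81 = 8·10 + 1; back-substituting gives 1 = 9·81 − 8·91, so 81⁻¹ ≡ 9 (mod 91).
Since φ is injective, we find φ⁻¹(18): we need 81x ≡ 18 − 19 ≡ 90 (mod 91). Using 81⁻¹ = 9: x ≡ 9·90 = 810 = 8·91 + 82, so x = 82.
Check: φ(82) = 81·82 + 19 = 6661 = 73·91 + 18 ≡ 18 (mod 91).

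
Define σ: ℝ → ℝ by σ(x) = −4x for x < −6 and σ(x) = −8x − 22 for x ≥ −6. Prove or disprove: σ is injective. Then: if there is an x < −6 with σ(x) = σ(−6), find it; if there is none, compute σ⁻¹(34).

-13/2

Both pieces are strictly decreasing (slopes −4 and −8), so each is injective on its own interval.
The left piece maps (−∞, −6) onto (24, ∞); the right piece maps [−6, ∞) onto (−∞, 26].
These images overlap. In particular σ(−6) = 26 (right piece), and solving −4x = 26 on the left piece gives x = −13/2 < −6.
So σ(−13/2) = σ(−6) with −13/2 ≠ −6, and σ is not injective. This x = −13/2 is the requested value below −6.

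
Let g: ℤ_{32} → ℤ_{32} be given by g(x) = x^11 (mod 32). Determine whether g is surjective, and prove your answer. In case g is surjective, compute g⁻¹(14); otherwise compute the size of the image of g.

g(0) = 0^11 = 0.
g(2): Repeated squaring mod 32: 2^1 ≡ 2, 2^2 ≡ 2² = 4, 2^4 ≡ 4² = 16, 2^8 ≡ 16² = 256 ≡ 0. Since 11 = 8 + 2 + 1, 2^11 ≡ 0·4·2: 0·4 = 0, then 0·2 = 0. So 2^11 ≡ 0 (mod 32).
So g(0) = g(2) = 0 while 0 ≠ 2, thus g is not injective.
A non-injective map from the 32-element set ℤ_{32} to itself takes at most 31 distinct values, so it cannot be surjective. Thus g is not surjective.
Since g is not surjective, we determine |image(g)|. Computing x^11 mod 32 for each x (by repeated squaring, reducing mod 32 at every step), the values g(0), g(1), …, g(31) are: 0, 1, 0, 27, 0, 29, 0, 23, 0, 25, 0, 19, 0, 21, 0, 15, 0, 17, 0, 11, 0, 13, 0, 7, 0, 9, 0, 3, 0, 5, 0, 31.
The distinct values are {0, 1, 3, 5, 7, 9, 11, 13, 15, 17, 19, 21, 23, 25, 27, 29, 31}; there are 17 of them.

17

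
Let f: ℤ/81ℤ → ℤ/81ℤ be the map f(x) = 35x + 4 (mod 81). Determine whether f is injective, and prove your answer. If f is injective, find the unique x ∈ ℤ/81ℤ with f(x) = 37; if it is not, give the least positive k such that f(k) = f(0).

75

If f(a) = f(b), then 35a ≡ 35b (mod 81). Because gcd(35, 81) = 1, we may cancel 35 to get a ≡ b (mod 81).
So f is injective.
We now compute 35⁻¹ mod 81 explicitly. Euclid's algorithm: 81 = 2·35 + 11, 35 = 3·11 + 2, 11 = 5·2 + 1; back-substituting gives 1 = 44·35 − 19·81, so 35⁻¹ ≡ 44 (mod 81).
Since f is injective, we find f⁻¹(37): we need 35x ≡ 37 − 4 ≡ 33 (mod 81). Using 35⁻¹ = 44: x ≡ 44·33 = 1452 = 17·81 + 75, so x = 75.
Check: f(75) = 35·75 + 4 = 2629 = 32·81 + 37 ≡ 37 (mod 81).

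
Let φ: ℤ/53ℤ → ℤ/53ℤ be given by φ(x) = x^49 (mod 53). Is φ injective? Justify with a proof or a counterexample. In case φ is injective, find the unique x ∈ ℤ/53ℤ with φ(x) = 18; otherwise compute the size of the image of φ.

Since 53 is prime, the nonzero elements of ℤ/53ℤ form a cyclic group of order 52.
As gcd(49, 52) = 1, raising to the 49th power is a bijection on this group: if u^49 ≡ v^49 then (uv^{−1})^49 = 1, and the only element of order dividing gcd(49, 52) = 1 is 1, so u = v.
With φ(0) = 0 this makes φ injective on all of ℤ/53ℤ, hence bijective (finite equal-size domain and codomain). In particular φ is injective.
Since φ is injective, we find the preimage of 18. The inverse of x ↦ x^49 on (ℤ/53ℤ)^× is x ↦ x^17, because 49·17 = 833 = 16·52 + 1 ≡ 1 (mod 52) and x^{52} = 1 for x ≠ 0 (Fermat). So φ⁻¹(18) = 18^17 mod 53.
Repeated squaring mod 53: 18^1 ≡ 18, 18^2 ≡ 18² = 324 ≡ 6, 18^4 ≡ 6² = 36, 18^8 ≡ 36² = 1296 ≡ 24, 18^16 ≡ 24² = 576 ≡ 46. Since 17 = 16 + 1, 18^17 ≡ 46·18: 46·18 = 828 ≡ 33. So 18^17 ≡ 33 (mod 53).
Hence φ⁻¹(18) = 33.

33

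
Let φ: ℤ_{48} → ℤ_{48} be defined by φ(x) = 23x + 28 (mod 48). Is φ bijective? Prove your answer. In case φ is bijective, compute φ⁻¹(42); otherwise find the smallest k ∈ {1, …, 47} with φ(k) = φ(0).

Recall that φ is injective if φ(a) = φ(b) implies a = b.
Suppose φ(a) = φ(b) in ℤ_{48}. Then 23a + 28 ≡ 23b + 28 (mod 48), hence 23(a − b) ≡ 0 (mod 48).
Since gcd(23, 48) = 1, 23 is invertible modulo 48, therefore a − b ≡ 0 (mod 48), i.e. a = b.
We now compute 23⁻¹ mod 48 explicitly. Euclid's algorithm: 48 = 2·23 + 2, 23 = 11·2 + 1; back-substituting gives 1 = 23·23 − 11·48, so 23⁻¹ ≡ 23 (mod 48).
Then y ↦ 23(y − 28) is a two-sided inverse to φ, so every y ∈ ℤ_{48} has a preimage.
Thus φ is bijective.
Since φ is bijective, we compute φ⁻¹(42): solve 23x + 28 ≡ 42 (mod 48), i.e. 23x ≡ 14 (mod 48).
Multiplying by 23⁻¹ = 23 gives x ≡ 23·14 = 322 = 6·48 + 34 ≡ 34 (mod 48).
Check: φ(34) = 23·34 + 28 = 810 = 16·48 + 42 ≡ 42 (mod 48).

34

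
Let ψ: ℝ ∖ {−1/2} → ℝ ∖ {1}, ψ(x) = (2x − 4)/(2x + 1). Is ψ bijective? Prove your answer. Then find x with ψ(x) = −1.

3/4

Suppose ψ(u) = ψ(v). Cross-multiplying: (2u − 4)(2v + 1) = (2v − 4)(2u + 1).
Expanding both sides and cancelling the symmetric terms leaves 10·(u − v) = 0. Since 10 ≠ 0, u = v. Hence ψ is injective.
For any y ≠ 1, solving y(2x + 1) = 2x − 4 for x gives a well-defined x ≠ −1/2. So ψ is surjective.
So ψ is bijective.
Solving ψ(x) = −1: cross-multiplying gives 2x − 4 = −1(2x + 1), which rearranges to 4x = 3, so x = 3/4.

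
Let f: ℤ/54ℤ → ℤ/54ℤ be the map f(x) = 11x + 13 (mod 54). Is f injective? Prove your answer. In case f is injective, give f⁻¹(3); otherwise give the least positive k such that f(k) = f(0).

By definition, injectivity means: for all u, v in the domain, f(u) = f(v) implies u = v.
Suppose f(u) = f(v) in ℤ/54ℤ. Then 11u + 13 ≡ 11v + 13 (mod 54), so 11(u − v) ≡ 0 (mod 54).
Since gcd(11, 54) = 1, 11 is invertible modulo 54, so u − v ≡ 0 (mod 54), i.e. u = v.
Therefore f is injective.
We now compute 11⁻¹ mod 54 explicitly. Euclid's algorithm: 54 = 4·11 + 10, 11 = 1·10 + 1; back-substituting gives 1 = 5·11 − 1·54, so 11⁻¹ ≡ 5 (mod 54).
Since f is injective, we compute f⁻¹(3): solve 11x + 13 ≡ 3 (mod 54), i.e. 11x ≡ 44 (mod 54).
Multiplying by 11⁻¹ = 5 gives x ≡ 5·44 = 220 = 4·54 + 4 ≡ 4 (mod 54).
Check: f(4) = 11·4 + 13 = 57 = 1·54 + 3 ≡ 3 (mod 54).

4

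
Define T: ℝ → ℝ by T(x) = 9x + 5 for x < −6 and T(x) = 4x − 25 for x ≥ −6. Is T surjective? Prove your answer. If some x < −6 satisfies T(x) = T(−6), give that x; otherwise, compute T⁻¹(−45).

-5

Both pieces are strictly increasing (slopes 9 and 4), so each is injective on its own interval.
The left piece maps (−∞, −6) onto (−∞, −49); the right piece maps [−6, ∞) onto [−49, ∞).
These images together cover ℝ, so T is surjective.
Because the two images are disjoint, no x < −6 has T(x) = T(−6), so we compute T⁻¹(−45): −45 lies in [−49, ∞), so solve 4x − 25 = −45: x = (−45 + 25)/4 = −5.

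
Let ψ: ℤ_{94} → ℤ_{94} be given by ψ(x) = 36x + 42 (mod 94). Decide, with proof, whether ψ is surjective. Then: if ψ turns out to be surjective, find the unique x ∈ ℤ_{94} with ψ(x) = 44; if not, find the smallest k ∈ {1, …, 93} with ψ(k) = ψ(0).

Recall that ψ is surjective if every y in the codomain equals ψ(x) for some x in the domain.
Since gcd(36, 94) = 2, we have 36x ≡ 0 (mod 2) for all x, so ψ(x) ≡ 0 (mod 2).
But 1 ≢ 0 (mod 2), so 1 ∈ ℤ_{94} has no preimage. So ψ is not surjective.
Since ψ is not surjective, we find the least positive k with ψ(k) = ψ(0): this means 36k ≡ 0 (mod 94), i.e. 94 ∣ 36k. Since gcd(36, 94) = 2, dividing through by 2 this holds exactly when 47 ∣ 18k, and as gcd(18, 47) = 1, exactly when 47 ∣ k.
The smallest positive such k is 47.

47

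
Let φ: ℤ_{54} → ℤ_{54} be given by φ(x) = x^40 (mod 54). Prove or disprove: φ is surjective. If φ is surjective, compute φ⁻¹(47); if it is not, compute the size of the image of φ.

20

φ(0) = 0^40 = 0.
φ(6): Repeated squaring mod 54: 6^1 ≡ 6, 6^2 ≡ 6² = 36, 6^4 ≡ 36² = 1296 ≡ 0, 6^8 ≡ 0² = 0, 6^16 ≡ 0² = 0, 6^32 ≡ 0² = 0. Since 40 = 32 + 8, 6^40 ≡ 0·0: 0·0 = 0. So 6^40 ≡ 0 (mod 54).
So φ(0) = φ(6) = 0 while 0 ≠ 6, hence φ is not injective.
A non-injective map from the 54-element set ℤ_{54} to itself takes at most 53 distinct values, so it cannot be surjective. Thus φ is not surjective.
Since φ is not surjective, we determine |image(φ)|. Computing x^40 mod 54 for each x (by repeated squaring, reducing mod 54 at every step), the values φ(0), φ(1), …, φ(53) are: 0, 1, 16, 27, 40, 31, 0, 25, 46, 27, 10, 7, 0, 49, 22, 27, 34, 37, 0, 19, 52, 27, 4, 13, 0, 43, 28, 27, 28, 43, 0, 13, 4, 27, 52, 19, 0, 37, 34, 27, 22, 49, 0, 7, 10, 27, 46, 25, 0, 31, 40, 27, 16, 1.
The distinct values are {0, 1, 4, 7, 10, 13, 16, 19, 22, 25, 27, 28, 31, 34, 37, 40, 43, 46, 49, 52}; there are 20 of them.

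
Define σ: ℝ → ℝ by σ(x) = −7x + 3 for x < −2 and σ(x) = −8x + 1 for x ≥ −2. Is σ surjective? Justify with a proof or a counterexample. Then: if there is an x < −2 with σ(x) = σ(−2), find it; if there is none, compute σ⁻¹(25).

Both pieces are strictly decreasing (slopes −7 and −8), so each is injective on its own interval.
The left piece maps (−∞, −2) onto (17, ∞); the right piece maps [−2, ∞) onto (−∞, 17].
These images together cover ℝ, so σ is surjective.
Because the two images are disjoint, no x < −2 has σ(x) = σ(−2), so we compute σ⁻¹(25): 25 lies in (17, ∞), so solve −7x + 3 = 25: x = (25 − 3)/(−7) = −22/7.

-22/7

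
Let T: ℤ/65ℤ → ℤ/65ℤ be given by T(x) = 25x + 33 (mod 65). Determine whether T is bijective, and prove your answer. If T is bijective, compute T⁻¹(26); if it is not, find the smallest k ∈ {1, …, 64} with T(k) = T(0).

We have gcd(25, 65) = 5 > 1. Taking x_1 = 0 and x_2 = 13: T(0) = 33 and T(13) = 25·13 + 33 = 358 ≡ 33 (mod 65).
So T(0) = T(13) while 0 ≠ 13, hence T is not injective, hence not bijective.
Since T is not bijective, we find the least positive k with T(k) = T(0): this means 25k ≡ 0 (mod 65), i.e. 65 ∣ 25k. Since gcd(25, 65) = 5, dividing through by 5 this holds exactly when 13 ∣ 5k, and as gcd(5, 13) = 1, exactly when 13 ∣ k.
The smallest positive such k is 13.

13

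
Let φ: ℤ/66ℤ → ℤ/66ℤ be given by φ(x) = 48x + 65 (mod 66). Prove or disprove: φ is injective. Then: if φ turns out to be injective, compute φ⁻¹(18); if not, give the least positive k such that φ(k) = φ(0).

11

Recall that φ is injective if φ(x_1) = φ(x_2) implies x_1 = x_2.
We have gcd(48, 66) = 6 > 1. Taking x_1 = 0 and x_2 = 11: φ(0) = 65 and φ(11) = 48·11 + 65 = 593 ≡ 65 (mod 66).
So φ(0) = φ(11) while 0 ≠ 11, thus φ is not injective.
Since φ is not injective, we find the least positive k with φ(k) = φ(0): this means 48k ≡ 0 (mod 66), i.e. 66 ∣ 48k. Since gcd(48, 66) = 6, dividing through by 6 this holds exactly when 11 ∣ 8k, and as gcd(8, 11) = 1, exactly when 11 ∣ k.
The smallest positive such k is 11.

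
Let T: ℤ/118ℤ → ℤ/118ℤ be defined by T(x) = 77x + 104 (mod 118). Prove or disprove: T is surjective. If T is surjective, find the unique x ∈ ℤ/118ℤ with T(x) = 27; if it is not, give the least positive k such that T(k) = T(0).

Recall: T is surjective if every y in the codomain equals T(x) for some x in the domain.
Since gcd(77, 118) = 1, 77 is invertible modulo 118. Euclid's algorithm: 118 = 1·77 + 41, 77 = 1·41 + 36, 41 = 1·36 + 5, 36 = 7·5 + 1; back-substituting gives 1 = 23·77 − 15·118, so 77⁻¹ ≡ 23 (mod 118).
Then y ↦ 23(y − 104) is a two-sided inverse to T, so every y ∈ ℤ/118ℤ has a preimage.
Therefore T is surjective.
Since T is surjective, we find T⁻¹(27): we need 77x ≡ 27 − 104 ≡ 41 (mod 118). Using 77⁻¹ = 23: x ≡ 23·41 = 943 = 7·118 + 117, so x = 117.
Check: T(117) = 77·117 + 104 = 9113 = 77·118 + 27 ≡ 27 (mod 118).

117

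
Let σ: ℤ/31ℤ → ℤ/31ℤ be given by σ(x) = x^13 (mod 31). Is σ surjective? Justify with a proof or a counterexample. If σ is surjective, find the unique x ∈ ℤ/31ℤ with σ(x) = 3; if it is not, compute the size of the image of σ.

17

Since 31 is prime, the nonzero elements of ℤ/31ℤ form a cyclic group of order 30.
As gcd(13, 30) = 1, raising to the 13th power is a bijection on this group: if u^13 ≡ v^13 then (uv^{−1})^13 = 1, and the only element of order dividing gcd(13, 30) = 1 is 1, so u = v.
With σ(0) = 0 this makes σ injective on all of ℤ/31ℤ, hence bijective (finite equal-size domain and codomain). In particular σ is surjective.
Since σ is surjective, we find the preimage of 3. The inverse of x ↦ x^13 on (ℤ/31ℤ)^× is x ↦ x^7, because 13·7 = 91 = 3·30 + 1 ≡ 1 (mod 30) and x^{30} = 1 for x ≠ 0 (Fermat). So σ⁻¹(3) = 3^7 mod 31.
Repeated squaring mod 31: 3^1 ≡ 3, 3^2 ≡ 3² = 9, 3^4 ≡ 9² = 81 ≡ 19. Since 7 = 4 + 2 + 1, 3^7 ≡ 19·9·3: 19·9 = 171 ≡ 16, then 16·3 = 48 ≡ 17. So 3^7 ≡ 17 (mod 31).
Hence σ⁻¹(3) = 17.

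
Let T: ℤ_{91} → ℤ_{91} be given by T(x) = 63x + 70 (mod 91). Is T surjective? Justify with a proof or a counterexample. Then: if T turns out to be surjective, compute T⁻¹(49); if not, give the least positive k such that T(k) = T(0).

Recall: surjectivity means every element of the codomain has a preimage under T.
Since gcd(63, 91) = 7, we have 63x ≡ 0 (mod 7) for all x, so T(x) ≡ 0 (mod 7).
But 1 ≢ 0 (mod 7), so 1 ∈ ℤ_{91} has no preimage. Therefore T is not surjective.
Since T is not surjective, we find the least positive k with T(k) = T(0): this means 63k ≡ 0 (mod 91), i.e. 91 ∣ 63k. Since gcd(63, 91) = 7, dividing through by 7 this holds exactly when 13 ∣ 9k, and as gcd(9, 13) = 1, exactly when 13 ∣ k.
The smallest positive such k is 13.

13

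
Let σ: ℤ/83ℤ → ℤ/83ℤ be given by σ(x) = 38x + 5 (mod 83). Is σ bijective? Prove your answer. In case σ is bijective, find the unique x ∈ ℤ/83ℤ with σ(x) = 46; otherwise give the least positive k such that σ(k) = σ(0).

12

Suppose σ(a) = σ(b) in ℤ/83ℤ. Then 38a + 5 ≡ 38b + 5 (mod 83), hence 38(a − b) ≡ 0 (mod 83).
Since gcd(38, 83) = 1, 38 is invertible modulo 83, thus a − b ≡ 0 (mod 83), i.e. a = b.
We now compute 38⁻¹ mod 83 explicitly. Euclid's algorithm: 83 = 2·38 + 7, 38 = 5·7 + 3, 7 = 2·3 + 1; back-substituting gives 1 = 59·38 − 27·83, so 38⁻¹ ≡ 59 (mod 83).
Then y ↦ 59(y − 5) is a two-sided inverse to σ, so every y ∈ ℤ/83ℤ has a preimage.
Hence σ is bijective.
Since σ is bijective, we find σ⁻¹(46): we need 38x ≡ 46 − 5 ≡ 41 (mod 83). Using 38⁻¹ = 59: x ≡ 59·41 = 2419 = 29·83 + 12, so x = 12.
Check: σ(12) = 38·12 + 5 = 461 = 5·83 + 46 ≡ 46 (mod 83).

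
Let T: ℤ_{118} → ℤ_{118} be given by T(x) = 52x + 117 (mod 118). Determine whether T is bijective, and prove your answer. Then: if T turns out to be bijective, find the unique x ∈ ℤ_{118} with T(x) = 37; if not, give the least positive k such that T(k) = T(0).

59

Recall that T is injective when T(a) = T(b) forces a = b.
We have gcd(52, 118) = 2 > 1. Taking a = 0 and b = 59: T(0) = 117 and T(59) = 52·59 + 117 = 3185 ≡ 117 (mod 118).
So T(0) = T(59) while 0 ≠ 59, so T is not injective, hence not bijective.
Since T is not bijective, we find the least positive k with T(k) = T(0): this means 52k ≡ 0 (mod 118), i.e. 118 ∣ 52k. Since gcd(52, 118) = 2, dividing through by 2 this holds exactly when 59 ∣ 26k, and as gcd(26, 59) = 1, exactly when 59 ∣ k.
The smallest positive such k is 59.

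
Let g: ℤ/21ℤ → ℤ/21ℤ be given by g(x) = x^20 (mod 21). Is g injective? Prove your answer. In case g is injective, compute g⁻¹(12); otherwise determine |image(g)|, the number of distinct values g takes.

8

g(2): Repeated squaring mod 21: 2^1 ≡ 2, 2^2 ≡ 2² = 4, 2^4 ≡ 4² = 16, 2^8 ≡ 16² = 256 ≡ 4, 2^16 ≡ 4² = 16. Since 20 = 16 + 4, 2^20 ≡ 16·16: 16·16 = 256 ≡ 4. So 2^20 ≡ 4 (mod 21).
g(5): Repeated squaring mod 21: 5^1 ≡ 5, 5^2 ≡ 5² = 25 ≡ 4, 5^4 ≡ 4² = 16, 5^8 ≡ 16² = 256 ≡ 4, 5^16 ≡ 4² = 16. Since 20 = 16 + 4, 5^20 ≡ 16·16: 16·16 = 256 ≡ 4. So 5^20 ≡ 4 (mod 21).
So g(2) = g(5) = 4 while 2 ≠ 5, so g is not injective.
Since g is not injective, we determine |image(g)|. Computing x^20 mod 21 for each x (by repeated squaring, reducing mod 21 at every step), the values g(0), g(1), …, g(20) are: 0, 1, 4, 9, 16, 4, 15, 7, 1, 18, 16, 16, 18, 1, 7, 15, 4, 16, 9, 4, 1.
The distinct values are {0, 1, 4, 7, 9, 15, 16, 18}; there are 8 of them.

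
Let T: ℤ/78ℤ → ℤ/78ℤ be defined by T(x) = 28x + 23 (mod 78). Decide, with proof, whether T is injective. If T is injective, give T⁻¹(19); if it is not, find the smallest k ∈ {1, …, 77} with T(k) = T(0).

39

By definition, T is injective if T(a) = T(b) implies a = b.
We have gcd(28, 78) = 2 > 1. Taking a = 0 and b = 39: T(0) = 23 and T(39) = 28·39 + 23 = 1115 ≡ 23 (mod 78).
So T(0) = T(39) while 0 ≠ 39, so T is not injective.
Since T is not injective, we find the least positive k with T(k) = T(0): this means 28k ≡ 0 (mod 78), i.e. 78 ∣ 28k. Since gcd(28, 78) = 2, dividing through by 2 this holds exactly when 39 ∣ 14k, and as gcd(14, 39) = 1, exactly when 39 ∣ k.
The smallest positive such k is 39.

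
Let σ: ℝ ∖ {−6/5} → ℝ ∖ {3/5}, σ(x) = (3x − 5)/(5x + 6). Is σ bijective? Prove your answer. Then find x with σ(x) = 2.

Suppose σ(s) = σ(t). Cross-multiplying: (3s − 5)(5t + 6) = (3t − 5)(5s + 6).
Expanding both sides and cancelling the symmetric terms leaves 43·(s − t) = 0. Since 43 ≠ 0, s = t. Thus σ is injective.
For any y ≠ 3/5, solving y(5x + 6) = 3x − 5 for x gives a well-defined x ≠ −6/5. So σ is surjective.
Hence σ is bijective.
Solving σ(x) = 2: cross-multiplying gives 3x − 5 = 2(5x + 6), which rearranges to −7x = 17, so x = −17/7.

-17/7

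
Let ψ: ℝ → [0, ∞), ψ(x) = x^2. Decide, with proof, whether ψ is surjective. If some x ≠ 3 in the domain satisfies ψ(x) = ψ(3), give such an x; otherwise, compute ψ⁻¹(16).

-3

For any y ∈ [0, ∞), x = y^{1/2} ∈ ℝ satisfies x^2 = y, so ψ is surjective.
For the follow-up, such an x exists: taking x = −3 ∈ ℝ gives ψ(−3) = 9 = ψ(3) with −3 ≠ 3.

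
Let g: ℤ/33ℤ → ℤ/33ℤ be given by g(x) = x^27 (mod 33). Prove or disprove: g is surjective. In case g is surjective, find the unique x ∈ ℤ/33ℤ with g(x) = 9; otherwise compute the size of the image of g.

Computing x^27 mod 33 for each x (by repeated squaring, reducing mod 33 at every step), the values g(0), g(1), …, g(32) are: 0, 1, 29, 9, 16, 14, 30, 28, 2, 15, 10, 11, 12, 7, 20, 27, 25, 8, 6, 13, 26, 21, 22, 23, 18, 31, 5, 3, 19, 17, 24, 4, 32.
Every element of ℤ/33ℤ appears exactly once in this list, so g is a bijection, and in particular surjective.
Since g is surjective, we read off the preimage of 9 from the same table: g(3) = 9, so g⁻¹(9) = 3.

3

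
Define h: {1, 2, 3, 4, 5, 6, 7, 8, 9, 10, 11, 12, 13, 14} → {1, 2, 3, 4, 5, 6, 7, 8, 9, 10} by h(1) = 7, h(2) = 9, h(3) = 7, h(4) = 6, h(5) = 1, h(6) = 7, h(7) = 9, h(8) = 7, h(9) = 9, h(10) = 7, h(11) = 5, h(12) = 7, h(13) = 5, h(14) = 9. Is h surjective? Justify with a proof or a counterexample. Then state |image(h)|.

No element maps to 2, so h is not surjective.
The image of h is {1, 5, 6, 7, 9}, which has 5 elements.

5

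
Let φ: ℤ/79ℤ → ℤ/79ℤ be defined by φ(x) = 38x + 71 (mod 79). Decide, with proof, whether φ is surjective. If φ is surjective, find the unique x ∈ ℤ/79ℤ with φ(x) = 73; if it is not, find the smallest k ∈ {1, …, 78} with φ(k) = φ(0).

Since gcd(38, 79) = 1, 38 is invertible modulo 79. Euclid's algorithm: 79 = 2·38 + 3, 38 = 12·3 + 2, 3 = 1·2 + 1; back-substituting gives 1 = 52·38 − 25·79, so 38⁻¹ ≡ 52 (mod 79).
For any y ∈ ℤ/79ℤ, x = 52(y − 71) mod 79 satisfies φ(x) = 38·52(y − 71) + 71 ≡ y (since 38·52 ≡ 1 mod 79). So every y has a preimage.
So φ is surjective.
Since φ is surjective, we compute φ⁻¹(73): solve 38x + 71 ≡ 73 (mod 79), i.e. 38x ≡ 2 (mod 79).
Multiplying by 38⁻¹ = 52 gives x ≡ 52·2 = 104 = 1·79 + 25 ≡ 25 (mod 79).
Check: φ(25) = 38·25 + 71 = 1021 = 12·79 + 73 ≡ 73 (mod 79).

25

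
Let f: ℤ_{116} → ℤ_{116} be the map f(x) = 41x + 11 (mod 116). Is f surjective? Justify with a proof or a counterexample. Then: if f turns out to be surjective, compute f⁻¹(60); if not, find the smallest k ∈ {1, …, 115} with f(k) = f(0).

Recall: surjectivity means every element of the codomain has a preimage under f.
Since gcd(41, 116) = 1, 41 is invertible modulo 116. Euclid's algorithm: 116 = 2·41 + 34, 41 = 1·34 + 7, 34 = 4·7 + 6, 7 = 1·6 + 1; back-substituting gives 1 = 17·41 − 6·116, so 41⁻¹ ≡ 17 (mod 116).
Then y ↦ 17(y − 11) is a two-sided inverse to f, so every y ∈ ℤ_{116} has a preimage.
Hence f is surjective.
Since f is surjective, we compute f⁻¹(60): solve 41x + 11 ≡ 60 (mod 116), i.e. 41x ≡ 49 (mod 116).
Multiplying by 41⁻¹ = 17 gives x ≡ 17·49 = 833 = 7·116 + 21 ≡ 21 (mod 116).
Check: f(21) = 41·21 + 11 = 872 = 7·116 + 60 ≡ 60 (mod 116).

21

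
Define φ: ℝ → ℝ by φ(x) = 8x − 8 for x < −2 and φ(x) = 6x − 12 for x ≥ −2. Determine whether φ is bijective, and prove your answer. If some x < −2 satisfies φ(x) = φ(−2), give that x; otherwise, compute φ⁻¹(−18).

Both pieces are strictly increasing (slopes 8 and 6), so each is injective on its own interval.
The left piece maps (−∞, −2) onto (−∞, −24); the right piece maps [−2, ∞) onto [−24, ∞).
Since −24 = −24, the images partition ℝ: φ is injective and surjective, hence bijective.
Because the two images are disjoint, no x < −2 has φ(x) = φ(−2), so we compute φ⁻¹(−18): −18 lies in [−24, ∞), so solve 6x − 12 = −18: x = (−18 + 12)/6 = −1.

-1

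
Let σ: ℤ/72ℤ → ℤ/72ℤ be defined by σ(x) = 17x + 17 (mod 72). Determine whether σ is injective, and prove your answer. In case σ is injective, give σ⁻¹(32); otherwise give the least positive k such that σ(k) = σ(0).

39

Recall: injectivity means: for all u, v in the domain, σ(u) = σ(v) implies u = v.
If σ(u) = σ(v), then 17u ≡ 17v (mod 72). Because gcd(17, 72) = 1, we may cancel 17 to get u ≡ v (mod 72).
Therefore σ is injective.
We now compute 17⁻¹ mod 72 explicitly. Euclid's algorithm: 72 = 4·17 + 4, 17 = 4·4 + 1; back-substituting gives 1 = 17·17 − 4·72, so 17⁻¹ ≡ 17 (mod 72).
Since σ is injective, we find σ⁻¹(32): we need 17x ≡ 32 − 17 ≡ 15 (mod 72). Using 17⁻¹ = 17: x ≡ 17·15 = 255 = 3·72 + 39, so x = 39.
Check: σ(39) = 17·39 + 17 = 680 = 9·72 + 32 ≡ 32 (mod 72).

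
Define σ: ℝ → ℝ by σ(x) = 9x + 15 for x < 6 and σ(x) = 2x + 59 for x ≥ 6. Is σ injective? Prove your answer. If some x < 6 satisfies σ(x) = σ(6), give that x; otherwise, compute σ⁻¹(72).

13/2

Both pieces are strictly increasing (slopes 9 and 2), so each is injective on its own interval.
The left piece maps (−∞, 6) onto (−∞, 69); the right piece maps [6, ∞) onto [71, ∞).
These images are disjoint, so no value is attained by both pieces. Hence σ is injective.
Because the two images are disjoint, no x < 6 has σ(x) = σ(6), so we compute σ⁻¹(72): 72 lies in [71, ∞), so solve 2x + 59 = 72: x = (72 − 59)/2 = 13/2.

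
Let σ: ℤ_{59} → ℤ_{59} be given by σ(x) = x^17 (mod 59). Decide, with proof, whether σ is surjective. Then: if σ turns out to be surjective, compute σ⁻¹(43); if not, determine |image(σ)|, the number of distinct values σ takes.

14

Since 59 is prime, the nonzero elements of ℤ_{59} form a cyclic group of order 58.
As gcd(17, 58) = 1, raising to the 17th power is a bijection on this group: if a^17 ≡ b^17 then (ab^{−1})^17 = 1, and the only element of order dividing gcd(17, 58) = 1 is 1, so a = b.
With σ(0) = 0 this makes σ injective on all of ℤ_{59}, hence bijective (finite equal-size domain and codomain). In particular σ is surjective.
Since σ is surjective, we find the preimage of 43. The inverse of x ↦ x^17 on (ℤ_{59})^× is x ↦ x^41, because 17·41 = 697 = 12·58 + 1 ≡ 1 (mod 58) and x^{58} = 1 for x ≠ 0 (Fermat). So σ⁻¹(43) = 43^41 mod 59.
Repeated squaring mod 59: 43^1 ≡ 43, 43^2 ≡ 43² = 1849 ≡ 20, 43^4 ≡ 20² = 400 ≡ 46, 43^8 ≡ 46² = 2116 ≡ 51, 43^16 ≡ 51² = 2601 ≡ 5, 43^32 ≡ 5² = 25. Since 41 = 32 + 8 + 1, 43^41 ≡ 25·51·43: 25·51 = 1275 ≡ 36, then 36·43 = 1548 ≡ 14. So 43^41 ≡ 14 (mod 59).
Hence σ⁻¹(43) = 14.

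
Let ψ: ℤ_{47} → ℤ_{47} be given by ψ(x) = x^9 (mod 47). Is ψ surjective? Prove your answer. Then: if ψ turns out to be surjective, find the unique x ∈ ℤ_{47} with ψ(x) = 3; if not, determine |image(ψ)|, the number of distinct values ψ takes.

6

Since 47 is prime, the nonzero elements of ℤ_{47} form a cyclic group of order 46.
As gcd(9, 46) = 1, raising to the 9th power is a bijection on this group: if x_1^9 ≡ x_2^9 then (x_1x_2^{−1})^9 = 1, and the only element of order dividing gcd(9, 46) = 1 is 1, so x_1 = x_2.
With ψ(0) = 0 this makes ψ injective on all of ℤ_{47}, hence bijective (finite equal-size domain and codomain). In particular ψ is surjective.
Since ψ is surjective, we find the preimage of 3. The inverse of x ↦ x^9 on (ℤ_{47})^× is x ↦ x^41, because 9·41 = 369 = 8·46 + 1 ≡ 1 (mod 46) and x^{46} = 1 for x ≠ 0 (Fermat). So ψ⁻¹(3) = 3^41 mod 47.
Repeated squaring mod 47: 3^1 ≡ 3, 3^2 ≡ 3² = 9, 3^4 ≡ 9² = 81 ≡ 34, 3^8 ≡ 34² = 1156 ≡ 28, 3^16 ≡ 28² = 784 ≡ 32, 3^32 ≡ 32² = 1024 ≡ 37. Since 41 = 32 + 8 + 1, 3^41 ≡ 37·28·3: 37·28 = 1036 ≡ 2, then 2·3 = 6. So 3^41 ≡ 6 (mod 47).
Hence ψ⁻¹(3) = 6.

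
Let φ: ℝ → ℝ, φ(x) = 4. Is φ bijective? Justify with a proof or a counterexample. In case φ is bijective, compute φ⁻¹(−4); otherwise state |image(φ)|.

φ(0) = 4 = φ(1) with 0 ≠ 1, so φ is not injective, hence not bijective.
Since φ is not bijective, we state |image(φ)|: the image of φ is {4}, which has 1 element.

1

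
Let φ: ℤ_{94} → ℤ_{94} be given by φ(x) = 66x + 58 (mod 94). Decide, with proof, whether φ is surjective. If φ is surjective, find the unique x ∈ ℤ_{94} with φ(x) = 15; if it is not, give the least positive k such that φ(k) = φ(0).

Since gcd(66, 94) = 2, we have 66x ≡ 0 (mod 2) for all x, so φ(x) ≡ 0 (mod 2).
But 1 ≢ 0 (mod 2), so 1 ∈ ℤ_{94} has no preimage. Thus φ is not surjective.
Since φ is not surjective, we find the least positive k with φ(k) = φ(0): this means 66k ≡ 0 (mod 94), i.e. 94 ∣ 66k. Since gcd(66, 94) = 2, dividing through by 2 this holds exactly when 47 ∣ 33k, and as gcd(33, 47) = 1, exactly when 47 ∣ k.
The smallest positive such k is 47.

47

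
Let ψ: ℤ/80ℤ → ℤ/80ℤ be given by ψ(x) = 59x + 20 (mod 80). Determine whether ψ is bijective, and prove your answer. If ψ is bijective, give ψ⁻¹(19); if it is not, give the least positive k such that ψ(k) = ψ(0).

If ψ(u) = ψ(v), then 59u ≡ 59v (mod 80). Because gcd(59, 80) = 1, we may cancel 59 to get u ≡ v (mod 80).
We now compute 59⁻¹ mod 80 explicitly. Euclid's algorithm: 80 = 1·59 + 21, 59 = 2·21 + 17, 21 = 1·17 + 4, 17 = 4·4 + 1; back-substituting gives 1 = 19·59 − 14·80, so 59⁻¹ ≡ 19 (mod 80).
Then y ↦ 19(y − 20) is a two-sided inverse to ψ, so every y ∈ ℤ/80ℤ has a preimage.
So ψ is bijective.
Since ψ is bijective, we find ψ⁻¹(19): we need 59x ≡ 19 − 20 ≡ 79 (mod 80). Using 59⁻¹ = 19: x ≡ 19·79 = 1501 = 18·80 + 61, so x = 61.
Check: ψ(61) = 59·61 + 20 = 3619 = 45·80 + 19 ≡ 19 (mod 80).

61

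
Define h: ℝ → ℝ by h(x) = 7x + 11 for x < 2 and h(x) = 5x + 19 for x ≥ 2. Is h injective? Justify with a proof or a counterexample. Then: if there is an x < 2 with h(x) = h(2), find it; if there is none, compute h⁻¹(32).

13/5

Both pieces are strictly increasing (slopes 7 and 5), so each is injective on its own interval.
The left piece maps (−∞, 2) onto (−∞, 25); the right piece maps [2, ∞) onto [29, ∞).
These images are disjoint, so no value is attained by both pieces. So h is injective.
Because the two images are disjoint, no x < 2 has h(x) = h(2), so we compute h⁻¹(32): 32 lies in [29, ∞), so solve 5x + 19 = 32: x = (32 − 19)/5 = 13/5.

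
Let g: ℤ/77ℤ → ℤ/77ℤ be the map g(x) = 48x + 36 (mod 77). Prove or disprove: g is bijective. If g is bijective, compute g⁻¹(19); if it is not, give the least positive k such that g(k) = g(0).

Suppose g(x_1) = g(x_2) in ℤ/77ℤ. Then 48x_1 + 36 ≡ 48x_2 + 36 (mod 77), so 48(x_1 − x_2) ≡ 0 (mod 77).
Since gcd(48, 77) = 1, 48 is invertible modulo 77, thus x_1 − x_2 ≡ 0 (mod 77), i.e. x_1 = x_2.
We now compute 48⁻¹ mod 77 explicitly. Euclid's algorithm: 77 = 1·48 + 29, 48 = 1·29 + 19, 29 = 1·19 + 10, 19 = 1·10 + 9, 10 = 1·9 + 1; back-substituting gives 1 = 69·48 − 43·77, so 48⁻¹ ≡ 69 (mod 77).
For any y ∈ ℤ/77ℤ, x = 69(y − 36) mod 77 satisfies g(x) = 48·69(y − 36) + 36 ≡ y (since 48·69 ≡ 1 mod 77). So every y has a preimage.
Hence g is bijective.
Since g is bijective, we compute g⁻¹(19): solve 48x + 36 ≡ 19 (mod 77), i.e. 48x ≡ 60 (mod 77).
Multiplying by 48⁻¹ = 69 gives x ≡ 69·60 = 4140 = 53·77 + 59 ≡ 59 (mod 77).
Check: g(59) = 48·59 + 36 = 2868 = 37·77 + 19 ≡ 19 (mod 77).

59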